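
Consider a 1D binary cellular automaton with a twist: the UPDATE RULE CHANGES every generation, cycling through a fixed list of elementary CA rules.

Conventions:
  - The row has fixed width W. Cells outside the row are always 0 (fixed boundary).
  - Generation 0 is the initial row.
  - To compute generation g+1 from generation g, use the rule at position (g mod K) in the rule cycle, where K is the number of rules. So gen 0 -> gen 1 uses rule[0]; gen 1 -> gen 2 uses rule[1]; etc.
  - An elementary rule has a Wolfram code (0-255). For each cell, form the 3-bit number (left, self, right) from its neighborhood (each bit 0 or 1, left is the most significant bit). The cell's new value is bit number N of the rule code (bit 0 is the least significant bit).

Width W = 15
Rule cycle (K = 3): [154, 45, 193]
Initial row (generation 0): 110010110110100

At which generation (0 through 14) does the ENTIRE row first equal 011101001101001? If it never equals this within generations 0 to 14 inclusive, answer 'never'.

Gen 0: 110010110110100
Gen 1 (rule 154): 101100100100010
Gen 2 (rule 45): 111000100101010
Gen 3 (rule 193): 011010000000000
Gen 4 (rule 154): 110001000000000
Gen 5 (rule 45): 100101011111111
Gen 6 (rule 193): 000000001111111
Gen 7 (rule 154): 000000011111110
Gen 8 (rule 45): 111111010000000
Gen 9 (rule 193): 011111000111111
Gen 10 (rule 154): 111110101111110
Gen 11 (rule 45): 100001111000000
Gen 12 (rule 193): 001100111011111
Gen 13 (rule 154): 011011110011110
Gen 14 (rule 45): 010110000010000

Answer: never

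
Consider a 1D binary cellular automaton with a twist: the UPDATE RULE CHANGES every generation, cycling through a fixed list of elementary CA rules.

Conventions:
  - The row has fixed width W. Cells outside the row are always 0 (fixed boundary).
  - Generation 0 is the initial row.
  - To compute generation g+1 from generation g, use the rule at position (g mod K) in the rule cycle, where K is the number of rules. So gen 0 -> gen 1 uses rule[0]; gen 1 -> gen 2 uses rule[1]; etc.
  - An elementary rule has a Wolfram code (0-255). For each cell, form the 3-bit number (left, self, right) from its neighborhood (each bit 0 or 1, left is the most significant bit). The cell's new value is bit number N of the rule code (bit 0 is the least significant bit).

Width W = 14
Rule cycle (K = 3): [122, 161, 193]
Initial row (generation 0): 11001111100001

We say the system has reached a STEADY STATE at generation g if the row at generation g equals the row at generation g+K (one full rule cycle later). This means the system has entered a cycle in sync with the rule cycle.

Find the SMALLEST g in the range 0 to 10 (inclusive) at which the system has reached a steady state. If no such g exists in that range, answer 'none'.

Gen 0: 11001111100001
Gen 1 (rule 122): 11111000110010
Gen 2 (rule 161): 01110010000000
Gen 3 (rule 193): 00110000111111
Gen 4 (rule 122): 01111001100001
Gen 5 (rule 161): 00110000001100
Gen 6 (rule 193): 10010111100101
Gen 7 (rule 122): 01101100111010
Gen 8 (rule 161): 00010000010100
Gen 9 (rule 193): 11000111000001
Gen 10 (rule 122): 11101101100010
Gen 11 (rule 161): 01010010001000
Gen 12 (rule 193): 00000000100011
Gen 13 (rule 122): 00000001010111

Answer: none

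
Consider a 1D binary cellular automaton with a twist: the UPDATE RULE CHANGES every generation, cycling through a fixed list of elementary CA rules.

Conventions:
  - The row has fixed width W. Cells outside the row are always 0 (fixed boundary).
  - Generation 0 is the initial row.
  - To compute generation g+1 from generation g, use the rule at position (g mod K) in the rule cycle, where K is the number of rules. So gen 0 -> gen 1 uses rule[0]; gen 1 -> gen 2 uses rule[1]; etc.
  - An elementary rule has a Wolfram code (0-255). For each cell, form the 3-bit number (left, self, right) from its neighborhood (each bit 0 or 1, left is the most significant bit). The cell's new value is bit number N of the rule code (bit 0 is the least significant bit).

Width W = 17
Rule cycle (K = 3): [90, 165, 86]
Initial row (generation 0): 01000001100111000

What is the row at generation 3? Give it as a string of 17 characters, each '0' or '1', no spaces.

Answer: 00101110001011011

Derivation:
Gen 0: 01000001100111000
Gen 1 (rule 90): 10100011111101100
Gen 2 (rule 165): 11101001111010001
Gen 3 (rule 86): 00101110001011011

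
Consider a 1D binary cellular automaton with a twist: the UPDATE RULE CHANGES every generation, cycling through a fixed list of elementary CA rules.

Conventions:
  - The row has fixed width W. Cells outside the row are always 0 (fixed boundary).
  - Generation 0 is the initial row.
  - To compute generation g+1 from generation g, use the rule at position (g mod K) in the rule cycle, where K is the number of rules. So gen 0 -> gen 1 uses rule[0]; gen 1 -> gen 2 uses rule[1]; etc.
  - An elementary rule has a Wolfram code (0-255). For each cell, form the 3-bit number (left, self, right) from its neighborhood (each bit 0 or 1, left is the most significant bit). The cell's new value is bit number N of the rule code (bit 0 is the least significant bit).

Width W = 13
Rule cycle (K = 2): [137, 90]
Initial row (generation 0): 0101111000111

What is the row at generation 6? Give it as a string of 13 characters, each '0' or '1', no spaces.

Answer: 1101001111011

Derivation:
Gen 0: 0101111000111
Gen 1 (rule 137): 0001110010110
Gen 2 (rule 90): 0011011100111
Gen 3 (rule 137): 1010011000110
Gen 4 (rule 90): 0001111101111
Gen 5 (rule 137): 1101111001110
Gen 6 (rule 90): 1101001111011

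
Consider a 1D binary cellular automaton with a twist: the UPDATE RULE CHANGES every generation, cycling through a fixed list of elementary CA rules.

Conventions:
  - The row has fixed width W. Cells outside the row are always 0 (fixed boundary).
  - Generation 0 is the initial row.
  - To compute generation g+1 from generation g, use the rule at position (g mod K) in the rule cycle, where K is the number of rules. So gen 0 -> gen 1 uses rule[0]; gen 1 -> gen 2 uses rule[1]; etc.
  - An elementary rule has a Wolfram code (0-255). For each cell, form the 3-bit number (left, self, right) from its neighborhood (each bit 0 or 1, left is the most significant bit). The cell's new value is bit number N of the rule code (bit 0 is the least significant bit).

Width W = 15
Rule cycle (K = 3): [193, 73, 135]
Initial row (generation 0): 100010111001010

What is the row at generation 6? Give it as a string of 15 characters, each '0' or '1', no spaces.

Answer: 000111011101000

Derivation:
Gen 0: 100010111001010
Gen 1 (rule 193): 001000011000000
Gen 2 (rule 73): 100011011011111
Gen 3 (rule 135): 101100000001110
Gen 4 (rule 193): 000101111100110
Gen 5 (rule 73): 110001000100110
Gen 6 (rule 135): 000111011101000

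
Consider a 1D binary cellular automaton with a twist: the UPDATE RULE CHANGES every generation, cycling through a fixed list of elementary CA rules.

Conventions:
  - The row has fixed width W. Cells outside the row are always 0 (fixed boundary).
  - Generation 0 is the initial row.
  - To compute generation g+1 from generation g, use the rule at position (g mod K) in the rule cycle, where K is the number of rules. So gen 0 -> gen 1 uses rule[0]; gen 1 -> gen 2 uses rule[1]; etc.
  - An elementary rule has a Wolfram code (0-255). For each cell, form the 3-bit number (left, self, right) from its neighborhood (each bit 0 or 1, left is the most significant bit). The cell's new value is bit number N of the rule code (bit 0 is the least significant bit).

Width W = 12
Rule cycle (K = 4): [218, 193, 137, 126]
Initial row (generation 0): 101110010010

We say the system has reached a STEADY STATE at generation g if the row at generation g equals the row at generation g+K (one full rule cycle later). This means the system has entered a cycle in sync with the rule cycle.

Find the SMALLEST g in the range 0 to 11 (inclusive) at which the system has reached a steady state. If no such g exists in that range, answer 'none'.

Answer: 8

Derivation:
Gen 0: 101110010010
Gen 1 (rule 218): 001111101101
Gen 2 (rule 193): 100111100100
Gen 3 (rule 137): 000111000001
Gen 4 (rule 126): 001101100011
Gen 5 (rule 218): 011101110111
Gen 6 (rule 193): 001100110011
Gen 7 (rule 137): 101000100010
Gen 8 (rule 126): 111101110111
Gen 9 (rule 218): 111101110111
Gen 10 (rule 193): 011100110011
Gen 11 (rule 137): 011000100010
Gen 12 (rule 126): 111101110111
Gen 13 (rule 218): 111101110111
Gen 14 (rule 193): 011100110011
Gen 15 (rule 137): 011000100010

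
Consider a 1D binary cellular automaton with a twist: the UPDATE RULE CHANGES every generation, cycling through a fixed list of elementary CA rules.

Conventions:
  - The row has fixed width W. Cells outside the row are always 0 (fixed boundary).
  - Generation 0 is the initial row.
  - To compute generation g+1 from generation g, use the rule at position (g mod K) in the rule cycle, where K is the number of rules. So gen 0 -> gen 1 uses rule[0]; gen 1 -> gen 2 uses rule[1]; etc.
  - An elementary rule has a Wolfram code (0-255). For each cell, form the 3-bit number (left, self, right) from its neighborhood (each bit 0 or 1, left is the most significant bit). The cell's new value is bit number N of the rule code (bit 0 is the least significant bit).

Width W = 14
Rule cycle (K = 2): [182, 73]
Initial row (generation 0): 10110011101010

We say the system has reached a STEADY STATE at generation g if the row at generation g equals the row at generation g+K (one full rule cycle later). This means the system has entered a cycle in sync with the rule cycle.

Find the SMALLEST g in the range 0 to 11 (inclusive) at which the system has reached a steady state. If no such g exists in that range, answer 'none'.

Answer: none

Derivation:
Gen 0: 10110011101010
Gen 1 (rule 182): 11001101011111
Gen 2 (rule 73): 11001100010001
Gen 3 (rule 182): 00110010111011
Gen 4 (rule 73): 10110000101011
Gen 5 (rule 182): 11001001111100
Gen 6 (rule 73): 11000001000101
Gen 7 (rule 182): 00100011101111
Gen 8 (rule 73): 10001010101001
Gen 9 (rule 182): 11011111111111
Gen 10 (rule 73): 11010000000001
Gen 11 (rule 182): 00111000000011
Gen 12 (rule 73): 10101011111011
Gen 13 (rule 182): 11111101110100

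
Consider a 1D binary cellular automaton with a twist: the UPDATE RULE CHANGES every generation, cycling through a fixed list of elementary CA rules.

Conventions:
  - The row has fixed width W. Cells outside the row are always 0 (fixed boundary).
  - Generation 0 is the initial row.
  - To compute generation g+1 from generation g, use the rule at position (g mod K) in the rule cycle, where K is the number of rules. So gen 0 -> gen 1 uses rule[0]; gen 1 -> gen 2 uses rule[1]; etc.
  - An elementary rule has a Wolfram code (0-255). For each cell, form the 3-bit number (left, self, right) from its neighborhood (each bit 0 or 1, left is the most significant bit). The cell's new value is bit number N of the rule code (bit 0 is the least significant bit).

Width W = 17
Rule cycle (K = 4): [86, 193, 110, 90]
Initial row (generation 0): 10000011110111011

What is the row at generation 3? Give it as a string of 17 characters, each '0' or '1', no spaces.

Answer: 11110011001100000

Derivation:
Gen 0: 10000011110111011
Gen 1 (rule 86): 11000100010001001
Gen 2 (rule 193): 01010001000100000
Gen 3 (rule 110): 11110011001100000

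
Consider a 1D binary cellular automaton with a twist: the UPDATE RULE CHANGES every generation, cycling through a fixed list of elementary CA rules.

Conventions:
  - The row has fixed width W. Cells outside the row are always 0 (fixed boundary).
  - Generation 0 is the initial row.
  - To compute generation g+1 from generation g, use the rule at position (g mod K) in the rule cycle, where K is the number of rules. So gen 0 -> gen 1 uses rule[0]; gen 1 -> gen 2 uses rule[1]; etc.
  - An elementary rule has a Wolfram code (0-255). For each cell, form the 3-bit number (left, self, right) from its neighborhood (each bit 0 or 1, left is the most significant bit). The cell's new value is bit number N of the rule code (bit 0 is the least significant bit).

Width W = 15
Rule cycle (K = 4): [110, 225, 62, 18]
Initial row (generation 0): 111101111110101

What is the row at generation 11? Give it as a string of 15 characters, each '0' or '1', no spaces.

Gen 0: 111101111110101
Gen 1 (rule 110): 100111000011111
Gen 2 (rule 225): 000011011001111
Gen 3 (rule 62): 000110110111000
Gen 4 (rule 18): 001000000000100
Gen 5 (rule 110): 011000000001100
Gen 6 (rule 225): 001011111100101
Gen 7 (rule 62): 011110000011111
Gen 8 (rule 18): 100001000100000
Gen 9 (rule 110): 100011001100000
Gen 10 (rule 225): 001001000101111
Gen 11 (rule 62): 011111101111000

Answer: 011111101111000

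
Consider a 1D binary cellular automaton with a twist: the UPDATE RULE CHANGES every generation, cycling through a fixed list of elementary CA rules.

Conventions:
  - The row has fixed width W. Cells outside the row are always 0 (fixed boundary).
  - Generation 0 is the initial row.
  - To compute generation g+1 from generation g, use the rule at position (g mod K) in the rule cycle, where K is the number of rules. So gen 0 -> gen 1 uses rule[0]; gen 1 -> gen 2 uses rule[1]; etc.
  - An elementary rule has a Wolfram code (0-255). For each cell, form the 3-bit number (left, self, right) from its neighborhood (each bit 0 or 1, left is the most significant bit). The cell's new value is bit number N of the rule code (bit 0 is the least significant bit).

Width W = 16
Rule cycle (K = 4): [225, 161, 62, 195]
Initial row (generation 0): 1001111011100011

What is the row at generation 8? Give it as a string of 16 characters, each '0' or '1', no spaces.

Gen 0: 1001111011100011
Gen 1 (rule 225): 0000111101101001
Gen 2 (rule 161): 1110011010010000
Gen 3 (rule 62): 1001110111111000
Gen 4 (rule 195): 0010110011111011
Gen 5 (rule 225): 1001010001111101
Gen 6 (rule 161): 0000100100111010
Gen 7 (rule 62): 0001111111100111
Gen 8 (rule 195): 1110111111101011

Answer: 1110111111101011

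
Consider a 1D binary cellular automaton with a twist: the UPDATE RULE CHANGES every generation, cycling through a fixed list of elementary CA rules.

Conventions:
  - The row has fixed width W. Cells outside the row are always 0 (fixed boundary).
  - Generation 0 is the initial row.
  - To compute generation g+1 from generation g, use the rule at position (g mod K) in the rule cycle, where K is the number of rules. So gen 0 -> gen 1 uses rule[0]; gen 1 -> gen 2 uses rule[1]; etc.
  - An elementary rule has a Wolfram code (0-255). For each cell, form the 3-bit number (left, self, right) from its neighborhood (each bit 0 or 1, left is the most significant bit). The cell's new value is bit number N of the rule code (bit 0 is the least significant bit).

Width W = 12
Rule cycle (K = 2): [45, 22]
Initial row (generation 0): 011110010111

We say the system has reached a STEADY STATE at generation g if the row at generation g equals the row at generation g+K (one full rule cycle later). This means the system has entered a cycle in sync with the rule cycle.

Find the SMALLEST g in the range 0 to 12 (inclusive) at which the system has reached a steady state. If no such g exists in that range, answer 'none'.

Gen 0: 011110010111
Gen 1 (rule 45): 010000011100
Gen 2 (rule 22): 111000100010
Gen 3 (rule 45): 100010101010
Gen 4 (rule 22): 110110101011
Gen 5 (rule 45): 101101111110
Gen 6 (rule 22): 100000000001
Gen 7 (rule 45): 101111111101
Gen 8 (rule 22): 100000000001
Gen 9 (rule 45): 101111111101
Gen 10 (rule 22): 100000000001
Gen 11 (rule 45): 101111111101
Gen 12 (rule 22): 100000000001
Gen 13 (rule 45): 101111111101
Gen 14 (rule 22): 100000000001

Answer: 6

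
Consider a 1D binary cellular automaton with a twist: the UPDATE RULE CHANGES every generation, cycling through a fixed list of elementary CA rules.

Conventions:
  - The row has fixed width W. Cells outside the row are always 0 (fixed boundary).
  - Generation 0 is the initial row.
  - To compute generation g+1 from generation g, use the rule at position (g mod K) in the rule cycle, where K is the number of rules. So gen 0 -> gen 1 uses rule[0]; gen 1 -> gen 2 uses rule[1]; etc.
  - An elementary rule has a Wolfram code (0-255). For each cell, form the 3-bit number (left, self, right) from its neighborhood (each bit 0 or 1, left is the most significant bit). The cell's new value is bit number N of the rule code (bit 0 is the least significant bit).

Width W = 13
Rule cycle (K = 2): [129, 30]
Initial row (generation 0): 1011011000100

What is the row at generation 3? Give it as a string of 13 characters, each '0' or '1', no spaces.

Gen 0: 1011011000100
Gen 1 (rule 129): 0000000010001
Gen 2 (rule 30): 0000000111011
Gen 3 (rule 129): 1111110010000

Answer: 1111110010000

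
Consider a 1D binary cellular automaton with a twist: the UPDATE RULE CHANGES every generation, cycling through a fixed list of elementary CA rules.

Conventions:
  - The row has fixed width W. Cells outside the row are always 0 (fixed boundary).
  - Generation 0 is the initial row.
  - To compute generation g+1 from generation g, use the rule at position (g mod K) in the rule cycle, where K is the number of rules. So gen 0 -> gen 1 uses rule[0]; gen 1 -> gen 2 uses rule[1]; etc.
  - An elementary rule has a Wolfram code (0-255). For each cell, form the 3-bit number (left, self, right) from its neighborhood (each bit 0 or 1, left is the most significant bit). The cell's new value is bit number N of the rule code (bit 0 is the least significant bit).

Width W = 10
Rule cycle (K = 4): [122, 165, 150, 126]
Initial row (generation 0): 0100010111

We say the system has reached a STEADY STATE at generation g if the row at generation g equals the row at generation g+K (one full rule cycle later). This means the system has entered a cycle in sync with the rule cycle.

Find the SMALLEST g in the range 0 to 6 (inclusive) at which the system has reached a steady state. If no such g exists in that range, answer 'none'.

Answer: none

Derivation:
Gen 0: 0100010111
Gen 1 (rule 122): 1010101101
Gen 2 (rule 165): 1111110011
Gen 3 (rule 150): 0111101100
Gen 4 (rule 126): 1100111110
Gen 5 (rule 122): 1111100011
Gen 6 (rule 165): 0111001000
Gen 7 (rule 150): 1010111100
Gen 8 (rule 126): 1111100110
Gen 9 (rule 122): 1000111111
Gen 10 (rule 165): 1010011110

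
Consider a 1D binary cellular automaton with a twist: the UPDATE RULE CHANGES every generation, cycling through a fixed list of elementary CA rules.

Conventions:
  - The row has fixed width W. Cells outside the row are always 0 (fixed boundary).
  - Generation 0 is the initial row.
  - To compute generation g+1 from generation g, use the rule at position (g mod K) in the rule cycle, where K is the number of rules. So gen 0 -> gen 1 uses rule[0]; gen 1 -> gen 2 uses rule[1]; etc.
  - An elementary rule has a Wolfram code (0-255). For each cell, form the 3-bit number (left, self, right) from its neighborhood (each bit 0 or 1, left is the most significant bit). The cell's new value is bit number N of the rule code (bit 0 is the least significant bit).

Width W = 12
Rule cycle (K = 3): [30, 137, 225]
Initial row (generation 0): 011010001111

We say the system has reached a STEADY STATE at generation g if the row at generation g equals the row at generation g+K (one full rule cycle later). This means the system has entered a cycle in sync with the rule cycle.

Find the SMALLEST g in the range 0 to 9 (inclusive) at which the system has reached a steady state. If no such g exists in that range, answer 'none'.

Gen 0: 011010001111
Gen 1 (rule 30): 110011011000
Gen 2 (rule 137): 100010010011
Gen 3 (rule 225): 001000000001
Gen 4 (rule 30): 011100000011
Gen 5 (rule 137): 011001111010
Gen 6 (rule 225): 001000111100
Gen 7 (rule 30): 011101100010
Gen 8 (rule 137): 011001001000
Gen 9 (rule 225): 001000000011
Gen 10 (rule 30): 011100000110
Gen 11 (rule 137): 011001110100
Gen 12 (rule 225): 001000111001

Answer: none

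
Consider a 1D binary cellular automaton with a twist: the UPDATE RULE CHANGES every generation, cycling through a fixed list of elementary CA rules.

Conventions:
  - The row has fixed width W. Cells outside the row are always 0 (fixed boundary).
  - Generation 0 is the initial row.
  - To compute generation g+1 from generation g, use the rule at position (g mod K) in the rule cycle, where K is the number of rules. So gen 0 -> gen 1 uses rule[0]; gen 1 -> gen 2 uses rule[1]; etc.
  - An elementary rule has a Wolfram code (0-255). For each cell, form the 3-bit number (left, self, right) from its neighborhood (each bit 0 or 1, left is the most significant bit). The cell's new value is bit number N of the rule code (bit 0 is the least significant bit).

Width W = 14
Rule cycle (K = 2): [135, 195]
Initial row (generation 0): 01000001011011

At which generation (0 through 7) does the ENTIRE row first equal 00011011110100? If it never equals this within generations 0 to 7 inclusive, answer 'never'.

Gen 0: 01000001011011
Gen 1 (rule 135): 11011111000000
Gen 2 (rule 195): 01001111011111
Gen 3 (rule 135): 11010110001110
Gen 4 (rule 195): 01000010110110
Gen 5 (rule 135): 11011110000000
Gen 6 (rule 195): 01001110111111
Gen 7 (rule 135): 11010100011110

Answer: never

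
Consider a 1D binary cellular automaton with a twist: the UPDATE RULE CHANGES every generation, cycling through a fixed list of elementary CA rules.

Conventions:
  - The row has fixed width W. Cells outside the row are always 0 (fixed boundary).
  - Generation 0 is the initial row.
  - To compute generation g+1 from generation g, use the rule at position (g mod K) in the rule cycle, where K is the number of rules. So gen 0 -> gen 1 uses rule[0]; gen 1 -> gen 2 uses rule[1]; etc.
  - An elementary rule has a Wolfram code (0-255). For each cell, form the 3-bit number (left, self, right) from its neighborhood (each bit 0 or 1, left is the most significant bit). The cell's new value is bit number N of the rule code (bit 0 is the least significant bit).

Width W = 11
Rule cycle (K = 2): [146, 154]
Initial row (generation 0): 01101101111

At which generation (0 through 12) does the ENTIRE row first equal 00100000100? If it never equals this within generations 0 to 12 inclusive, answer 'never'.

Gen 0: 01101101111
Gen 1 (rule 146): 10000000110
Gen 2 (rule 154): 01000001101
Gen 3 (rule 146): 10100010000
Gen 4 (rule 154): 00010101000
Gen 5 (rule 146): 00100000100
Gen 6 (rule 154): 01010001010
Gen 7 (rule 146): 10001010001
Gen 8 (rule 154): 01010001010
Gen 9 (rule 146): 10001010001
Gen 10 (rule 154): 01010001010
Gen 11 (rule 146): 10001010001
Gen 12 (rule 154): 01010001010

Answer: 5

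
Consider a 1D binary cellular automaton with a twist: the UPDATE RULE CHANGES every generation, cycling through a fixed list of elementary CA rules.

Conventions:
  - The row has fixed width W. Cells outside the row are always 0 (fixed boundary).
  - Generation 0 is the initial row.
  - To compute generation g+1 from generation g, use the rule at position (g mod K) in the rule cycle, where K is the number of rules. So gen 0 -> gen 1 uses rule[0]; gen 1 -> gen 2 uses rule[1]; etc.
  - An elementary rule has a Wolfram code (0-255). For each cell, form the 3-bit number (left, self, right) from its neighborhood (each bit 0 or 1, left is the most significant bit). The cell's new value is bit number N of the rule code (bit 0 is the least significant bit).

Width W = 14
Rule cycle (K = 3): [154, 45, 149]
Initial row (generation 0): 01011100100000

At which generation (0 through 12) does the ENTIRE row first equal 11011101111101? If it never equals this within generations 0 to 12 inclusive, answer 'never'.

Answer: 10

Derivation:
Gen 0: 01011100100000
Gen 1 (rule 154): 10011011010000
Gen 2 (rule 45): 10010110110111
Gen 3 (rule 149): 11010000000010
Gen 4 (rule 154): 10001000000101
Gen 5 (rule 45): 10101011110111
Gen 6 (rule 149): 10101001100010
Gen 7 (rule 154): 00000111010101
Gen 8 (rule 45): 11110100111111
Gen 9 (rule 149): 01100110011110
Gen 10 (rule 154): 11011101111101
Gen 11 (rule 45): 10110011000011
Gen 12 (rule 149): 10001000111000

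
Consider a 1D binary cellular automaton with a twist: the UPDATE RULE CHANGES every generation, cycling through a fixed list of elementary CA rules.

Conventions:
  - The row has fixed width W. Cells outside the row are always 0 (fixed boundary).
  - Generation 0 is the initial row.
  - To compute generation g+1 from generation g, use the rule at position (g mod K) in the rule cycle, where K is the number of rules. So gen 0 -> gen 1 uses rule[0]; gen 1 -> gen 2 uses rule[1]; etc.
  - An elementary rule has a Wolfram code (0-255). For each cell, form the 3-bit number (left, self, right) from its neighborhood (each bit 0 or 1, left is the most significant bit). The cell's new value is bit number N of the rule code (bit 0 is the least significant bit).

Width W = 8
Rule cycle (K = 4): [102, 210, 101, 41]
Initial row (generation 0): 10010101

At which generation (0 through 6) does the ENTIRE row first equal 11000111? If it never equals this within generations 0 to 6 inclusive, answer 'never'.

Gen 0: 10010101
Gen 1 (rule 102): 10111111
Gen 2 (rule 210): 00011111
Gen 3 (rule 101): 11000001
Gen 4 (rule 41): 10011100
Gen 5 (rule 102): 10100100
Gen 6 (rule 210): 00011010

Answer: never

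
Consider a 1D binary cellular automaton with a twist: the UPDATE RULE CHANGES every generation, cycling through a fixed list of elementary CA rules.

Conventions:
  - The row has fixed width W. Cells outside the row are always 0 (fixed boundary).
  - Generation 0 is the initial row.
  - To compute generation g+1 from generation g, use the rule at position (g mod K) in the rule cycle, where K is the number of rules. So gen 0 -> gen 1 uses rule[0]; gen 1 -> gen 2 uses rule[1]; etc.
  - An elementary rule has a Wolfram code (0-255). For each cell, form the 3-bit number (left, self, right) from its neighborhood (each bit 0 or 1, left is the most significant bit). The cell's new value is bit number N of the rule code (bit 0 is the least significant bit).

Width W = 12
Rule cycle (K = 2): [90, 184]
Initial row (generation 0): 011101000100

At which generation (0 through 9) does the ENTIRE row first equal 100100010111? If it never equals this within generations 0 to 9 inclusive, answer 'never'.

Answer: never

Derivation:
Gen 0: 011101000100
Gen 1 (rule 90): 110100101010
Gen 2 (rule 184): 101010010101
Gen 3 (rule 90): 000001100000
Gen 4 (rule 184): 000001010000
Gen 5 (rule 90): 000010001000
Gen 6 (rule 184): 000001000100
Gen 7 (rule 90): 000010101010
Gen 8 (rule 184): 000001010101
Gen 9 (rule 90): 000010000000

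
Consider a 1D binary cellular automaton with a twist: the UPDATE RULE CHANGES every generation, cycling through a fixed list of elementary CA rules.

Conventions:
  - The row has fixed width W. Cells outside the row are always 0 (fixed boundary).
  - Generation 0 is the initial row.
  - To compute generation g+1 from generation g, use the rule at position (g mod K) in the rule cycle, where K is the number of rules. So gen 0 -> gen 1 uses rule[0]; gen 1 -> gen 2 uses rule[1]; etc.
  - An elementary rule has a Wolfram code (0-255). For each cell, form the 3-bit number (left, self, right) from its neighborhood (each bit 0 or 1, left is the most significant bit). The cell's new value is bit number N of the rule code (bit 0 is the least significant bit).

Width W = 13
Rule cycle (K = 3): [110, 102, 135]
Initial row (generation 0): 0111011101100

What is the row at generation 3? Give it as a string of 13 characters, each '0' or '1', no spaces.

Answer: 1000100011101

Derivation:
Gen 0: 0111011101100
Gen 1 (rule 110): 1101110111100
Gen 2 (rule 102): 0110011000100
Gen 3 (rule 135): 1000100011101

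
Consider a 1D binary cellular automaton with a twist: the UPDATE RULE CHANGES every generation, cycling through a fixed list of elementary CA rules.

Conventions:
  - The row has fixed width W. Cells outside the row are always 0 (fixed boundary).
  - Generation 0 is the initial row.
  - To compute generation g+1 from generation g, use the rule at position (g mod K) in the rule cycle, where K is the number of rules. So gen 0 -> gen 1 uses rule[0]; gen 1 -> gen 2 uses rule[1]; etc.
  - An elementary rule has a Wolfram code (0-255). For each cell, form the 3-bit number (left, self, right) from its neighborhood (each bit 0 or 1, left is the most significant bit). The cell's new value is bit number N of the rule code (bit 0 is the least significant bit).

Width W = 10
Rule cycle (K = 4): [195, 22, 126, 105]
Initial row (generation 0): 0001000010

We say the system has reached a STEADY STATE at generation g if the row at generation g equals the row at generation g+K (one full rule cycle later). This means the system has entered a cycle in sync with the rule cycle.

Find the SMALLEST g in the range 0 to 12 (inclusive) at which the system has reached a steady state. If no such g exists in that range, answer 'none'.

Gen 0: 0001000010
Gen 1 (rule 195): 1110011100
Gen 2 (rule 22): 0001100010
Gen 3 (rule 126): 0011110111
Gen 4 (rule 105): 1010011101
Gen 5 (rule 195): 0000101100
Gen 6 (rule 22): 0001100010
Gen 7 (rule 126): 0011110111
Gen 8 (rule 105): 1010011101
Gen 9 (rule 195): 0000101100
Gen 10 (rule 22): 0001100010
Gen 11 (rule 126): 0011110111
Gen 12 (rule 105): 1010011101
Gen 13 (rule 195): 0000101100
Gen 14 (rule 22): 0001100010
Gen 15 (rule 126): 0011110111
Gen 16 (rule 105): 1010011101

Answer: 2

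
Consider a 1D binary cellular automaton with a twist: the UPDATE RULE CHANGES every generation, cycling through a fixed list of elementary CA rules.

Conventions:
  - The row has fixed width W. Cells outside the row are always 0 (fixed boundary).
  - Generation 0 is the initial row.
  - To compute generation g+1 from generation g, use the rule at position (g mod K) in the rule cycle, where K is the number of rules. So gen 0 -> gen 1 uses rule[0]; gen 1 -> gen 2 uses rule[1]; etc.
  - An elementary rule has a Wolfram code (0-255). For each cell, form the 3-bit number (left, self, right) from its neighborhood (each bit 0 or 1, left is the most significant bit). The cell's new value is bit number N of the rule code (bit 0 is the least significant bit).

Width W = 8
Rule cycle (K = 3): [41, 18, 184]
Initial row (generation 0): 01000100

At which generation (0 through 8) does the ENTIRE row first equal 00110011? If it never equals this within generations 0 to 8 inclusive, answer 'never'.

Gen 0: 01000100
Gen 1 (rule 41): 00010001
Gen 2 (rule 18): 00101010
Gen 3 (rule 184): 00010101
Gen 4 (rule 41): 11001010
Gen 5 (rule 18): 00110001
Gen 6 (rule 184): 00101000
Gen 7 (rule 41): 10010011
Gen 8 (rule 18): 01101100

Answer: never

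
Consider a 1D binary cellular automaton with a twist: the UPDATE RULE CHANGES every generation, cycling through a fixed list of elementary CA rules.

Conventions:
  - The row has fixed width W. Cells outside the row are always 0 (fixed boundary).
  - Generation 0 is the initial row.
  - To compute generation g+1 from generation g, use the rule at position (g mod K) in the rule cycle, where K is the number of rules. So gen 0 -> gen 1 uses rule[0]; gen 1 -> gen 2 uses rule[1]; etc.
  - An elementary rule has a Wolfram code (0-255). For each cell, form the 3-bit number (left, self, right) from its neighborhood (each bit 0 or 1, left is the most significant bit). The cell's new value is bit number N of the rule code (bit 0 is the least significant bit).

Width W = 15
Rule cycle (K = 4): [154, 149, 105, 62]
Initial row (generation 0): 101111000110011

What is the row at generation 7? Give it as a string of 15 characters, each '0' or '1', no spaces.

Answer: 100010111010110

Derivation:
Gen 0: 101111000110011
Gen 1 (rule 154): 001110101101110
Gen 2 (rule 149): 100100100000101
Gen 3 (rule 105): 000000001110010
Gen 4 (rule 62): 000000011001111
Gen 5 (rule 154): 000000110111110
Gen 6 (rule 149): 111110000011101
Gen 7 (rule 105): 100010111010110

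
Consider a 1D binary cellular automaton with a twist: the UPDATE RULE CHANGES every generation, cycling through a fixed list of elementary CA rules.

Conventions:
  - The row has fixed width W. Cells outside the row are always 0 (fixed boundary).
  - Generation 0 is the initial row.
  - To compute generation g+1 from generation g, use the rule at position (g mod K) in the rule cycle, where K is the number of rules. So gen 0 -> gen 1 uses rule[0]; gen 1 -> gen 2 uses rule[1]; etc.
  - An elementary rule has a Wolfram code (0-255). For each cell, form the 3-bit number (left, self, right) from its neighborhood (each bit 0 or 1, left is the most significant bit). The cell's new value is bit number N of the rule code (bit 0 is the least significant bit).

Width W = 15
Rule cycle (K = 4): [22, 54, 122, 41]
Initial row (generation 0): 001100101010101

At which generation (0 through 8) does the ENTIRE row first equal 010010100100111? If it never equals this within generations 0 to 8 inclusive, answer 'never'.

Gen 0: 001100101010101
Gen 1 (rule 22): 010011101010101
Gen 2 (rule 54): 111100011111111
Gen 3 (rule 122): 100110110000001
Gen 4 (rule 41): 000101100111100
Gen 5 (rule 22): 001100011000010
Gen 6 (rule 54): 010010100100111
Gen 7 (rule 122): 101101011011101
Gen 8 (rule 41): 011010110110010

Answer: 6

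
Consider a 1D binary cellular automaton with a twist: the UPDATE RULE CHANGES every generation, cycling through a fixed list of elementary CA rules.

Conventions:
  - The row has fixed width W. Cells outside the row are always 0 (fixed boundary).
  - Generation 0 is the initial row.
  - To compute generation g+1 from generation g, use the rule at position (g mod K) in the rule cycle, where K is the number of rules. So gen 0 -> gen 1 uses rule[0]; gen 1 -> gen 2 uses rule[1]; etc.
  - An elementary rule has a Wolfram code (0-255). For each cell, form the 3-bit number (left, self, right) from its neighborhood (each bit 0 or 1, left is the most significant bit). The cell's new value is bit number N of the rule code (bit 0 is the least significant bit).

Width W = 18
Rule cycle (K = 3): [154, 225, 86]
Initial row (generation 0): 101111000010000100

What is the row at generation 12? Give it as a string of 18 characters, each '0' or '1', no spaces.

Gen 0: 101111000010000100
Gen 1 (rule 154): 001110100101001010
Gen 2 (rule 225): 100111000010000100
Gen 3 (rule 86): 111001100111001110
Gen 4 (rule 154): 110111011110111101
Gen 5 (rule 225): 011011101111011110
Gen 6 (rule 86): 101000100001000011
Gen 7 (rule 154): 000101010010100110
Gen 8 (rule 225): 110010100001000010
Gen 9 (rule 86): 011110110011100111
Gen 10 (rule 154): 111100101111011110
Gen 11 (rule 225): 011100010111101110
Gen 12 (rule 86): 100110110000100011

Answer: 100110110000100011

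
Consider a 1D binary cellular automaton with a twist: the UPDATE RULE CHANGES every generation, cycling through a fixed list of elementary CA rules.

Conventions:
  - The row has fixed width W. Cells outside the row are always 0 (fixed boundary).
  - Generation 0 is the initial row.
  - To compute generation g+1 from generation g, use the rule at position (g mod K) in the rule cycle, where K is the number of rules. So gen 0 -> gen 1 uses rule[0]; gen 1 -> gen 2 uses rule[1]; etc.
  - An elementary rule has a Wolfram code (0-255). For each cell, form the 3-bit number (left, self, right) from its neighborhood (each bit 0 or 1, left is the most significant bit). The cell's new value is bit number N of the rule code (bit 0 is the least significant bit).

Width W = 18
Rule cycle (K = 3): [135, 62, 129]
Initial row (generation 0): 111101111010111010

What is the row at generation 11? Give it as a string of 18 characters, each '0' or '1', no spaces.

Answer: 100000110110011111

Derivation:
Gen 0: 111101111010111010
Gen 1 (rule 135): 011000110010010010
Gen 2 (rule 62): 110101101111111111
Gen 3 (rule 129): 000000000111111110
Gen 4 (rule 135): 111111111011111100
Gen 5 (rule 62): 100000000110000010
Gen 6 (rule 129): 001111110000111000
Gen 7 (rule 135): 110111100111010011
Gen 8 (rule 62): 101100011100111110
Gen 9 (rule 129): 000001001000011100
Gen 10 (rule 135): 111111011011101001
Gen 11 (rule 62): 100000110110011111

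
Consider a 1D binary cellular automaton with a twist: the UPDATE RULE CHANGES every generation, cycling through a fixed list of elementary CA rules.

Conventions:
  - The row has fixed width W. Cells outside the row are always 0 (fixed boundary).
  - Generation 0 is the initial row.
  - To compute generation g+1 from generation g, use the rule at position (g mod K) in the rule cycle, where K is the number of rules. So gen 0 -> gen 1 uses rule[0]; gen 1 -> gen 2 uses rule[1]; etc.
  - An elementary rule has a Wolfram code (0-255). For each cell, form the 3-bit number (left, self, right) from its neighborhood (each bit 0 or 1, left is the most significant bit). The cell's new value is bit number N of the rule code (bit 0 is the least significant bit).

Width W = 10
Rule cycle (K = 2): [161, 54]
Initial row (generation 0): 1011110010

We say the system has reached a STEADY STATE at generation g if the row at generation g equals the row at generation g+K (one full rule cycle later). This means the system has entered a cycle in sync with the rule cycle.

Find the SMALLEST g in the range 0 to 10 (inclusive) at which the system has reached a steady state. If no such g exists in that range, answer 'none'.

Gen 0: 1011110010
Gen 1 (rule 161): 0101100000
Gen 2 (rule 54): 1110010000
Gen 3 (rule 161): 0100000111
Gen 4 (rule 54): 1110001000
Gen 5 (rule 161): 0100100011
Gen 6 (rule 54): 1111110100
Gen 7 (rule 161): 0111101001
Gen 8 (rule 54): 1000011111
Gen 9 (rule 161): 0011001110
Gen 10 (rule 54): 0100110001
Gen 11 (rule 161): 0000000100
Gen 12 (rule 54): 0000001110

Answer: none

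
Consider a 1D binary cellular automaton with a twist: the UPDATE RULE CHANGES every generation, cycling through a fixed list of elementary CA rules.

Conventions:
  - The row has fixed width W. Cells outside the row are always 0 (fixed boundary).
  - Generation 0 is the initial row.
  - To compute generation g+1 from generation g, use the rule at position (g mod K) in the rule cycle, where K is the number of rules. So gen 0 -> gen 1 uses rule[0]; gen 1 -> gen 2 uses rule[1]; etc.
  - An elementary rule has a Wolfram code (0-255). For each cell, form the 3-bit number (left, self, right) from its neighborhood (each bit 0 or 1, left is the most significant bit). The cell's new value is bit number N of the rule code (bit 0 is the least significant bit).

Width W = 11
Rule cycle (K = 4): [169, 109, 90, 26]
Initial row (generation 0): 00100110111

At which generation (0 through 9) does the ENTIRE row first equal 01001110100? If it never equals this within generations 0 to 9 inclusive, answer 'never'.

Gen 0: 00100110111
Gen 1 (rule 169): 10000101110
Gen 2 (rule 109): 10110111010
Gen 3 (rule 90): 00110101001
Gen 4 (rule 26): 01100000110
Gen 5 (rule 169): 01001110100
Gen 6 (rule 109): 01001011101
Gen 7 (rule 90): 10110010100
Gen 8 (rule 26): 00101100010
Gen 9 (rule 169): 10011001000

Answer: 5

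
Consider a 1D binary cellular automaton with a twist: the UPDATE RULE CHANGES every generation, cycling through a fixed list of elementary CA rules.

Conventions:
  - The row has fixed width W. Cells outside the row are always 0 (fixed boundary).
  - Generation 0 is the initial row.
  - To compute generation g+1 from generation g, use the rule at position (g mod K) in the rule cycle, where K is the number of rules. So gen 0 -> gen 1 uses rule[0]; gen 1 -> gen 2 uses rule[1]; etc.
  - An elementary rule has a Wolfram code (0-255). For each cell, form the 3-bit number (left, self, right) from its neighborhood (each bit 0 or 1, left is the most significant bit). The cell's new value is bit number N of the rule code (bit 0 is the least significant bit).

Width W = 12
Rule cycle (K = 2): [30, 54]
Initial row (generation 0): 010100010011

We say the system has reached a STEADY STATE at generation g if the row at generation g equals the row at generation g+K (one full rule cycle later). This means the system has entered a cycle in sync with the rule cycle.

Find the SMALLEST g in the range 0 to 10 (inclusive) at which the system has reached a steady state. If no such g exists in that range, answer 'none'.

Gen 0: 010100010011
Gen 1 (rule 30): 110110111110
Gen 2 (rule 54): 001001000001
Gen 3 (rule 30): 011111100011
Gen 4 (rule 54): 100000010100
Gen 5 (rule 30): 110000110110
Gen 6 (rule 54): 001001001001
Gen 7 (rule 30): 011111111111
Gen 8 (rule 54): 100000000000
Gen 9 (rule 30): 110000000000
Gen 10 (rule 54): 001000000000
Gen 11 (rule 30): 011100000000
Gen 12 (rule 54): 100010000000

Answer: none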